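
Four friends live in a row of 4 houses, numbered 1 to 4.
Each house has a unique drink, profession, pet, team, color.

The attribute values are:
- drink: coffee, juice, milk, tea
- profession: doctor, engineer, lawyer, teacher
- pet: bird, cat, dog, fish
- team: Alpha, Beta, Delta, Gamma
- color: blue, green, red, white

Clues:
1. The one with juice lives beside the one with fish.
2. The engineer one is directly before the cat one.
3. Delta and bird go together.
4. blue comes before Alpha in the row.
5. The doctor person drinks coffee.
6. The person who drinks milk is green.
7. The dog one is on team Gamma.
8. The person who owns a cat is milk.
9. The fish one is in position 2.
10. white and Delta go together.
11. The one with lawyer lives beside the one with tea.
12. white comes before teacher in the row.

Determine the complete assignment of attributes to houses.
Solution:

House | Drink | Profession | Pet | Team | Color
-----------------------------------------------
  1   | juice | lawyer | bird | Delta | white
  2   | tea | engineer | fish | Beta | blue
  3   | milk | teacher | cat | Alpha | green
  4   | coffee | doctor | dog | Gamma | red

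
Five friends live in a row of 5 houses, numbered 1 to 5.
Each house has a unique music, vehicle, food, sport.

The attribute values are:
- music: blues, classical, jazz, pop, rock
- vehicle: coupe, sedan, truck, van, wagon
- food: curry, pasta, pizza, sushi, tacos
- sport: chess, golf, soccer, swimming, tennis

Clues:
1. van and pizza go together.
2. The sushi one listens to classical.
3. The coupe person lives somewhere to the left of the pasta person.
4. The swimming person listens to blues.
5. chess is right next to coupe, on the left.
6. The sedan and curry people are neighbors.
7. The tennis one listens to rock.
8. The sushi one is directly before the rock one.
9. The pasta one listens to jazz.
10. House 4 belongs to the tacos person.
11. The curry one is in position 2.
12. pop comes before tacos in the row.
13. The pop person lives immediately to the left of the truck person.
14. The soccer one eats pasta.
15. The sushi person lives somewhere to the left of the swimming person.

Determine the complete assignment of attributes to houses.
Solution:

House | Music | Vehicle | Food | Sport
--------------------------------------
  1   | classical | sedan | sushi | chess
  2   | rock | coupe | curry | tennis
  3   | pop | van | pizza | golf
  4   | blues | truck | tacos | swimming
  5   | jazz | wagon | pasta | soccer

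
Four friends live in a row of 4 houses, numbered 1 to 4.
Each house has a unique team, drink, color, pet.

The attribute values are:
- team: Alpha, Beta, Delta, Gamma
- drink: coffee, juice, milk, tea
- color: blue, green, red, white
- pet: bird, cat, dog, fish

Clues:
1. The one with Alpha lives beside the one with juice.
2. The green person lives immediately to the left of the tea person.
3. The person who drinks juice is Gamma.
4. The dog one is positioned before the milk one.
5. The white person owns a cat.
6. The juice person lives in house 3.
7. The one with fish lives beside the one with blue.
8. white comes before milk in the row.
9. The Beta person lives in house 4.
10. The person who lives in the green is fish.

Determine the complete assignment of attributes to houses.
Solution:

House | Team | Drink | Color | Pet
----------------------------------
  1   | Delta | coffee | green | fish
  2   | Alpha | tea | blue | dog
  3   | Gamma | juice | white | cat
  4   | Beta | milk | red | bird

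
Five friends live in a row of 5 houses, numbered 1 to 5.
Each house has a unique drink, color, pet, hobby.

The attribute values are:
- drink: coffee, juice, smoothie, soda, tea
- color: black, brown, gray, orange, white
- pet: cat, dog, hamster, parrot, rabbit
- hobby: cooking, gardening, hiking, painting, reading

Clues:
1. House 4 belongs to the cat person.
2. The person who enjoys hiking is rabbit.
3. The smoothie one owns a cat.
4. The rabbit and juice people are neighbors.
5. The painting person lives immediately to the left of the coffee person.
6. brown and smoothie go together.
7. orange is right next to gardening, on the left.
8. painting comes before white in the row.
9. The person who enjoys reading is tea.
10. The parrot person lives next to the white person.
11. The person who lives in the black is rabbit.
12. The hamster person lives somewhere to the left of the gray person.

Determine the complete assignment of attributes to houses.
Solution:

House | Drink | Color | Pet | Hobby
-----------------------------------
  1   | soda | black | rabbit | hiking
  2   | juice | orange | parrot | painting
  3   | coffee | white | hamster | gardening
  4   | smoothie | brown | cat | cooking
  5   | tea | gray | dog | reading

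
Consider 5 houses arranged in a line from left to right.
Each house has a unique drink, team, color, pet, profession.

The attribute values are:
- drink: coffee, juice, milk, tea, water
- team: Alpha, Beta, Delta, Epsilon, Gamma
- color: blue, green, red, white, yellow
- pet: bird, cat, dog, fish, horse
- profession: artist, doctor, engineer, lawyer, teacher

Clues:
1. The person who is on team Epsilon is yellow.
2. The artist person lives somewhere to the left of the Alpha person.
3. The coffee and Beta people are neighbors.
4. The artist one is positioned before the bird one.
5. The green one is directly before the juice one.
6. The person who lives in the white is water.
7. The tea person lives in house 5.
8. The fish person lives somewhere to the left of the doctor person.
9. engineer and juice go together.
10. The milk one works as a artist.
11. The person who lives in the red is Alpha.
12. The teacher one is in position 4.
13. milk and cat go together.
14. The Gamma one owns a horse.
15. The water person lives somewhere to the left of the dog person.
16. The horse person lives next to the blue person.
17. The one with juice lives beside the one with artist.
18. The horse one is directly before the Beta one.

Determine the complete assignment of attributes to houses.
Solution:

House | Drink | Team | Color | Pet | Profession
-----------------------------------------------
  1   | coffee | Gamma | green | horse | lawyer
  2   | juice | Beta | blue | fish | engineer
  3   | milk | Epsilon | yellow | cat | artist
  4   | water | Delta | white | bird | teacher
  5   | tea | Alpha | red | dog | doctor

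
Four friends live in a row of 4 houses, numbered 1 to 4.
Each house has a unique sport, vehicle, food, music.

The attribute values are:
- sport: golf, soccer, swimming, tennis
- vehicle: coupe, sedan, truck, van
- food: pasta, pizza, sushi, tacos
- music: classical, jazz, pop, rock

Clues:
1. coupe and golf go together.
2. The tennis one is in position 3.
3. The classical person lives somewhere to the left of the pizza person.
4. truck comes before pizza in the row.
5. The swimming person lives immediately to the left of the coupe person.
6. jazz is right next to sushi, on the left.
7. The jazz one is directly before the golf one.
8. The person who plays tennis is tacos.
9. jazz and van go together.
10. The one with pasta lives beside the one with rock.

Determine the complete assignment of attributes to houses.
Solution:

House | Sport | Vehicle | Food | Music
--------------------------------------
  1   | swimming | van | pasta | jazz
  2   | golf | coupe | sushi | rock
  3   | tennis | truck | tacos | classical
  4   | soccer | sedan | pizza | pop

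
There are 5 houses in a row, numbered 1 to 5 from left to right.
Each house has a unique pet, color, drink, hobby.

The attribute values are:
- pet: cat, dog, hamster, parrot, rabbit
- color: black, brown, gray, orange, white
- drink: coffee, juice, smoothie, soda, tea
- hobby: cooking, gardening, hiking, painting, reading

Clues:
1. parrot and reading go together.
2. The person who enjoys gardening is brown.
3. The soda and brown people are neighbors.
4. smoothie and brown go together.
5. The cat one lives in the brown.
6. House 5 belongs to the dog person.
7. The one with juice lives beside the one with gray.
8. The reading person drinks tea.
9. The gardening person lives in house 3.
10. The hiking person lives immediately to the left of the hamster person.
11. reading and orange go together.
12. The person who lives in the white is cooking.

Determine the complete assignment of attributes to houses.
Solution:

House | Pet | Color | Drink | Hobby
-----------------------------------
  1   | rabbit | black | juice | hiking
  2   | hamster | gray | soda | painting
  3   | cat | brown | smoothie | gardening
  4   | parrot | orange | tea | reading
  5   | dog | white | coffee | cooking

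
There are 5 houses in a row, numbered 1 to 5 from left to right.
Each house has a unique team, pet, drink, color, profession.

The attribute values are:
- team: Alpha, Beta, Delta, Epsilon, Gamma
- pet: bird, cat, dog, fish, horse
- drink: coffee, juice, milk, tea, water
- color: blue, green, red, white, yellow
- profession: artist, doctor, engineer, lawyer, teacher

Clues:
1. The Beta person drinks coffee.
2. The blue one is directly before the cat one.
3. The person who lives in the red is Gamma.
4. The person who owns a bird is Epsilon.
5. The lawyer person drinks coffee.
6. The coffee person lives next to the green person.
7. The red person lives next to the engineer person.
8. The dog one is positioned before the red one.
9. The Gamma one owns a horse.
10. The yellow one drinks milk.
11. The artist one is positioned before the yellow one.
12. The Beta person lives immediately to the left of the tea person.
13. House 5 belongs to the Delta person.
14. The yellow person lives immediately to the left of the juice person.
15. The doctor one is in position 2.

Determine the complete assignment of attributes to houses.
Solution:

House | Team | Pet | Drink | Color | Profession
-----------------------------------------------
  1   | Beta | dog | coffee | blue | lawyer
  2   | Alpha | cat | tea | green | doctor
  3   | Gamma | horse | water | red | artist
  4   | Epsilon | bird | milk | yellow | engineer
  5   | Delta | fish | juice | white | teacher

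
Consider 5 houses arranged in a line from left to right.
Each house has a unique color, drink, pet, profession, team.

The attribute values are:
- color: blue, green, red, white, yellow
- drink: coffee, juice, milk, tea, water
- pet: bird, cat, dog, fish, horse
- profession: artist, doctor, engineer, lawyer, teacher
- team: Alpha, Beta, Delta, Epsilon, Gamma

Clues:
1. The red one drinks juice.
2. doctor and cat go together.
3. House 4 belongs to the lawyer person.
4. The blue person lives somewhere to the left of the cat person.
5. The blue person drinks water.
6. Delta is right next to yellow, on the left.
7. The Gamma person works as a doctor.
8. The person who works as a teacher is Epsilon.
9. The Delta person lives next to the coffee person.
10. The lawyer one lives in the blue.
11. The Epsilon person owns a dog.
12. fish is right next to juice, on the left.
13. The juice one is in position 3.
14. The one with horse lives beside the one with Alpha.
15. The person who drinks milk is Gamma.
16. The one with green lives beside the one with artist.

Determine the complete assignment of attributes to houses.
Solution:

House | Color | Drink | Pet | Profession | Team
-----------------------------------------------
  1   | green | tea | horse | engineer | Delta
  2   | yellow | coffee | fish | artist | Alpha
  3   | red | juice | dog | teacher | Epsilon
  4   | blue | water | bird | lawyer | Beta
  5   | white | milk | cat | doctor | Gamma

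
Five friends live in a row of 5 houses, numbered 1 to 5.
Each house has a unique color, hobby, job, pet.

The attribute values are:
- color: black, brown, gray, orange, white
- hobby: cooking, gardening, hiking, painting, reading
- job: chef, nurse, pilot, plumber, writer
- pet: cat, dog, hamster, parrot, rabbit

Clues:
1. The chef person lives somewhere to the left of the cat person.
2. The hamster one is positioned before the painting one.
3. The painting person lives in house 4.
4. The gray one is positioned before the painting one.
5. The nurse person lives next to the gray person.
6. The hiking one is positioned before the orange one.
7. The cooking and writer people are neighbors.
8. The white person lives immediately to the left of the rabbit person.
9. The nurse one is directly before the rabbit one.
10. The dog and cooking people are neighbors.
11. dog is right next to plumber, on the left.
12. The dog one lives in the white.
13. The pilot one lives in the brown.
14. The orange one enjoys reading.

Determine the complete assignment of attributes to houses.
Solution:

House | Color | Hobby | Job | Pet
---------------------------------
  1   | white | hiking | nurse | dog
  2   | gray | cooking | plumber | rabbit
  3   | orange | reading | writer | hamster
  4   | black | painting | chef | parrot
  5   | brown | gardening | pilot | cat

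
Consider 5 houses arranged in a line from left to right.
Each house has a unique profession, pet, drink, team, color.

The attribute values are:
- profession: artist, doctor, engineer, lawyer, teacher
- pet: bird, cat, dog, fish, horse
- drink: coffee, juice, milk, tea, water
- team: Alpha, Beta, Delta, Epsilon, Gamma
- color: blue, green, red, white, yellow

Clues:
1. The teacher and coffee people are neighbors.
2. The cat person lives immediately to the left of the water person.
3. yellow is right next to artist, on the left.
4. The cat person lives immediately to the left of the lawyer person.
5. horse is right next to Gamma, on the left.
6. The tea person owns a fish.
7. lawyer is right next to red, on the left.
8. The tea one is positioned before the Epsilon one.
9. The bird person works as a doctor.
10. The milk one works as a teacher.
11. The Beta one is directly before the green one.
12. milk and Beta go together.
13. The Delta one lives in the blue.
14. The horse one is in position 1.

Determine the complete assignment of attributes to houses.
Solution:

House | Profession | Pet | Drink | Team | Color
-----------------------------------------------
  1   | teacher | horse | milk | Beta | yellow
  2   | artist | cat | coffee | Gamma | green
  3   | lawyer | dog | water | Delta | blue
  4   | engineer | fish | tea | Alpha | red
  5   | doctor | bird | juice | Epsilon | white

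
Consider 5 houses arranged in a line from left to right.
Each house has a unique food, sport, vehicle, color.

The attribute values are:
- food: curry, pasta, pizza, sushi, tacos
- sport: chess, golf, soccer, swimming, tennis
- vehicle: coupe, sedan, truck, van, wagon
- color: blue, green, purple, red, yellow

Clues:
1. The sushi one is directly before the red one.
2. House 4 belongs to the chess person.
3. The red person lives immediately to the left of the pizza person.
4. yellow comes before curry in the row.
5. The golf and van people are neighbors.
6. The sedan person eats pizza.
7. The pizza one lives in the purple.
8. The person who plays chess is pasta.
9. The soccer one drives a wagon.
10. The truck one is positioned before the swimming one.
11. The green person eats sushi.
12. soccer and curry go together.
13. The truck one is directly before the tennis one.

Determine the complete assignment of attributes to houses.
Solution:

House | Food | Sport | Vehicle | Color
--------------------------------------
  1   | sushi | golf | truck | green
  2   | tacos | tennis | van | red
  3   | pizza | swimming | sedan | purple
  4   | pasta | chess | coupe | yellow
  5   | curry | soccer | wagon | blue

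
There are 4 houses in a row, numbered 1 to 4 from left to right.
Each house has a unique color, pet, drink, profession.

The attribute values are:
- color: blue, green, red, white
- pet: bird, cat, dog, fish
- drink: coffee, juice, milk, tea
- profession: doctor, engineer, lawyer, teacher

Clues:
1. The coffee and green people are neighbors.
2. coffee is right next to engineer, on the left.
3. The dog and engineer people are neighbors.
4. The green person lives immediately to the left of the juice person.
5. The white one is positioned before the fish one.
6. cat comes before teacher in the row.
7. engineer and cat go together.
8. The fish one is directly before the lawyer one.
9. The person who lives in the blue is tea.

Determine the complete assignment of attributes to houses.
Solution:

House | Color | Pet | Drink | Profession
----------------------------------------
  1   | white | dog | coffee | doctor
  2   | green | cat | milk | engineer
  3   | red | fish | juice | teacher
  4   | blue | bird | tea | lawyer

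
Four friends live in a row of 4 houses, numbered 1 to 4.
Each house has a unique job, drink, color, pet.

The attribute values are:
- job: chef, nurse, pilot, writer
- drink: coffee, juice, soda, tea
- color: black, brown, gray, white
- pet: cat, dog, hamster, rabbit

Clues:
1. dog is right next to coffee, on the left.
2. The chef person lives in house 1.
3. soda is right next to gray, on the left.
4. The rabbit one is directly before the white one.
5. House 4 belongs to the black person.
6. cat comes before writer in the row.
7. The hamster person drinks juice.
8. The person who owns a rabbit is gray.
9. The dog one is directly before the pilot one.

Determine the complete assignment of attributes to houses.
Solution:

House | Job | Drink | Color | Pet
---------------------------------
  1   | chef | soda | brown | dog
  2   | pilot | coffee | gray | rabbit
  3   | nurse | tea | white | cat
  4   | writer | juice | black | hamster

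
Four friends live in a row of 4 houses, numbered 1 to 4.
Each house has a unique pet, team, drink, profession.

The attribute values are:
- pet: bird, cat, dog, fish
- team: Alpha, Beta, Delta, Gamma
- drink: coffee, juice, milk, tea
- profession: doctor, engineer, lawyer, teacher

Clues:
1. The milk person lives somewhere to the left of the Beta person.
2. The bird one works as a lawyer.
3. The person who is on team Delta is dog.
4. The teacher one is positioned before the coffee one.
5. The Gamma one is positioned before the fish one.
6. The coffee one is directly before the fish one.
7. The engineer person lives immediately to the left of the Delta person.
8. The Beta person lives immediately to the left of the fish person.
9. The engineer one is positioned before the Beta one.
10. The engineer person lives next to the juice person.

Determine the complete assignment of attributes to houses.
Solution:

House | Pet | Team | Drink | Profession
---------------------------------------
  1   | cat | Gamma | milk | engineer
  2   | dog | Delta | juice | teacher
  3   | bird | Beta | coffee | lawyer
  4   | fish | Alpha | tea | doctor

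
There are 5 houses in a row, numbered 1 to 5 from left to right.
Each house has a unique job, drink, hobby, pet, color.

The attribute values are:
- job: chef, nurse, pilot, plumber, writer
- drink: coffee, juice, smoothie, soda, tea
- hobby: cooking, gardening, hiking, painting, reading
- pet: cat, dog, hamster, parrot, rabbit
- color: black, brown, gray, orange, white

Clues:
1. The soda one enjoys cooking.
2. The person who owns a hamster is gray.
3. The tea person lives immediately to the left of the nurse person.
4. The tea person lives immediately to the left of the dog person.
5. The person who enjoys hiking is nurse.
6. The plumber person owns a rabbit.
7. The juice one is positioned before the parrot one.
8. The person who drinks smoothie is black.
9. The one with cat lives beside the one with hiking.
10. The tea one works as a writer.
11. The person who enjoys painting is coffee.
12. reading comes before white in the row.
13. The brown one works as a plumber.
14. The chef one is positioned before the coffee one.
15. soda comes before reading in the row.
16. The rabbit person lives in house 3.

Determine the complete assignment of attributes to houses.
Solution:

House | Job | Drink | Hobby | Pet | Color
-----------------------------------------
  1   | writer | tea | gardening | cat | orange
  2   | nurse | smoothie | hiking | dog | black
  3   | plumber | soda | cooking | rabbit | brown
  4   | chef | juice | reading | hamster | gray
  5   | pilot | coffee | painting | parrot | white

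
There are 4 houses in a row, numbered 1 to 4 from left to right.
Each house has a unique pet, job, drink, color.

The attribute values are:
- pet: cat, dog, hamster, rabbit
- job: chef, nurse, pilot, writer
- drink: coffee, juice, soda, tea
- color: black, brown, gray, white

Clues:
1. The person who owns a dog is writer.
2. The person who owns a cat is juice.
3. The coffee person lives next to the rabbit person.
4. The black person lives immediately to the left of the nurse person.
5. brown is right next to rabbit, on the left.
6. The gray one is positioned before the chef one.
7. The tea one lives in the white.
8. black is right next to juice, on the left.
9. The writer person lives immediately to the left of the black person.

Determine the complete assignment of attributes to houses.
Solution:

House | Pet | Job | Drink | Color
---------------------------------
  1   | dog | writer | coffee | brown
  2   | rabbit | pilot | soda | black
  3   | cat | nurse | juice | gray
  4   | hamster | chef | tea | white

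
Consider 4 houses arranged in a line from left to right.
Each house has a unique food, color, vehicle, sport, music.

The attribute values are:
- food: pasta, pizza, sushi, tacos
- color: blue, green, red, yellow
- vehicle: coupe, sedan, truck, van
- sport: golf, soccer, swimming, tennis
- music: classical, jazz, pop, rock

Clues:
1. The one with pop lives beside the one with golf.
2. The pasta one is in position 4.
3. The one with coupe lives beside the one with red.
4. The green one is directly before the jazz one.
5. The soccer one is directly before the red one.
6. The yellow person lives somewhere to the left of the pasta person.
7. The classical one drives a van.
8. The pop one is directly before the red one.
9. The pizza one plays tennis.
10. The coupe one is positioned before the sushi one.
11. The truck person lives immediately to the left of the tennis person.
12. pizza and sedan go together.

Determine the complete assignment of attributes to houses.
Solution:

House | Food | Color | Vehicle | Sport | Music
----------------------------------------------
  1   | tacos | green | coupe | soccer | pop
  2   | sushi | red | truck | golf | jazz
  3   | pizza | yellow | sedan | tennis | rock
  4   | pasta | blue | van | swimming | classical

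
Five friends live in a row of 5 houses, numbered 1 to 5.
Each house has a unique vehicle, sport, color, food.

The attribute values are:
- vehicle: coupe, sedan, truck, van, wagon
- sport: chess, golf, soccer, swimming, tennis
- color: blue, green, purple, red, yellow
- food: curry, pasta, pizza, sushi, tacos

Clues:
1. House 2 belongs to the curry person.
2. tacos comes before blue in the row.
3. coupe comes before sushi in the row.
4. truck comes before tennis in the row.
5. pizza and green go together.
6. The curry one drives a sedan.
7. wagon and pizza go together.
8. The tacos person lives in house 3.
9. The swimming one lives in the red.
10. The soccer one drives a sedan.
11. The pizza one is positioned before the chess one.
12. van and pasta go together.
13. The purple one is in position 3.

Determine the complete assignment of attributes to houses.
Solution:

House | Vehicle | Sport | Color | Food
--------------------------------------
  1   | wagon | golf | green | pizza
  2   | sedan | soccer | yellow | curry
  3   | coupe | chess | purple | tacos
  4   | truck | swimming | red | sushi
  5   | van | tennis | blue | pasta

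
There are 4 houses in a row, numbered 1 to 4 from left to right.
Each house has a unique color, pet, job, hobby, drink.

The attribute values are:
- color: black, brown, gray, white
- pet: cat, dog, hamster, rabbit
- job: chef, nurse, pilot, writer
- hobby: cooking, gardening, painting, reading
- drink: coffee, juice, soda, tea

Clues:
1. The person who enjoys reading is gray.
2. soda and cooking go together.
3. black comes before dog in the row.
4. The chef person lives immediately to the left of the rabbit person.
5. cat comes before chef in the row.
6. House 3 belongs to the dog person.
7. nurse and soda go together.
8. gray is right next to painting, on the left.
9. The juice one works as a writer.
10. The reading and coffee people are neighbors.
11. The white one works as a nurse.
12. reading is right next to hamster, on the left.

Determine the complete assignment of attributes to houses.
Solution:

House | Color | Pet | Job | Hobby | Drink
-----------------------------------------
  1   | gray | cat | writer | reading | juice
  2   | black | hamster | pilot | painting | coffee
  3   | brown | dog | chef | gardening | tea
  4   | white | rabbit | nurse | cooking | soda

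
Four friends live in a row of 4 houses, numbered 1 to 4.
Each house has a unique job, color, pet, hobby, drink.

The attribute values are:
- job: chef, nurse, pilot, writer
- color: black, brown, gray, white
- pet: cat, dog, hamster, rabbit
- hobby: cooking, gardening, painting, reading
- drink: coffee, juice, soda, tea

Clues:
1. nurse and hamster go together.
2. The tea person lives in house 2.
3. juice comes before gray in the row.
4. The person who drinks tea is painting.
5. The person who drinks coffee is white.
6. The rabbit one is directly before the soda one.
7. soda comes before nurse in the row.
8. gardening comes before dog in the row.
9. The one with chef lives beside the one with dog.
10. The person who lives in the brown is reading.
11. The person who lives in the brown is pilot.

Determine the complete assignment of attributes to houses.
Solution:

House | Job | Color | Pet | Hobby | Drink
-----------------------------------------
  1   | writer | black | cat | gardening | juice
  2   | chef | gray | rabbit | painting | tea
  3   | pilot | brown | dog | reading | soda
  4   | nurse | white | hamster | cooking | coffee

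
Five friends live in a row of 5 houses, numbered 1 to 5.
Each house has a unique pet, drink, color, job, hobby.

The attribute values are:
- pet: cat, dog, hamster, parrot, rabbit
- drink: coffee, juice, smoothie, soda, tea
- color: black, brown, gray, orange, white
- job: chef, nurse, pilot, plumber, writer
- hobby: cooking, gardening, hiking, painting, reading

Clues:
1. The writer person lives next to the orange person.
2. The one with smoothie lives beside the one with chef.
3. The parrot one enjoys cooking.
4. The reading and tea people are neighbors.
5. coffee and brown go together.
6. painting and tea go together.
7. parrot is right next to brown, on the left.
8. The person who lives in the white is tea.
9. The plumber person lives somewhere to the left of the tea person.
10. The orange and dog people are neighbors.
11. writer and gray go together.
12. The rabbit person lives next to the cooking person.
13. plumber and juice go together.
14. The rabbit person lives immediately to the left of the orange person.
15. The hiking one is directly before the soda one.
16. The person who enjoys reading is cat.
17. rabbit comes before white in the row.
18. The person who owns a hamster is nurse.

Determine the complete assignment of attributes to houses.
Solution:

House | Pet | Drink | Color | Job | Hobby
-----------------------------------------
  1   | rabbit | smoothie | gray | writer | hiking
  2   | parrot | soda | orange | chef | cooking
  3   | dog | coffee | brown | pilot | gardening
  4   | cat | juice | black | plumber | reading
  5   | hamster | tea | white | nurse | painting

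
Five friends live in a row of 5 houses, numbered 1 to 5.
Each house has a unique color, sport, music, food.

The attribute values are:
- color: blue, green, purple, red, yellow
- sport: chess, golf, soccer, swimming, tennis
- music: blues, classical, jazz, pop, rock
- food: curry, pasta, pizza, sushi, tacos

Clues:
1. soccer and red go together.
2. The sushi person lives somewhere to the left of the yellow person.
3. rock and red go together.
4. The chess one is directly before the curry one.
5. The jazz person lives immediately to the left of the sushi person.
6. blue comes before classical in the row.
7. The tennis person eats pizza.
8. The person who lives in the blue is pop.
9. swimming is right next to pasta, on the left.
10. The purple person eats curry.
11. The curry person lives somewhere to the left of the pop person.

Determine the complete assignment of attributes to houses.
Solution:

House | Color | Sport | Music | Food
------------------------------------
  1   | green | chess | blues | tacos
  2   | purple | golf | jazz | curry
  3   | blue | swimming | pop | sushi
  4   | red | soccer | rock | pasta
  5   | yellow | tennis | classical | pizza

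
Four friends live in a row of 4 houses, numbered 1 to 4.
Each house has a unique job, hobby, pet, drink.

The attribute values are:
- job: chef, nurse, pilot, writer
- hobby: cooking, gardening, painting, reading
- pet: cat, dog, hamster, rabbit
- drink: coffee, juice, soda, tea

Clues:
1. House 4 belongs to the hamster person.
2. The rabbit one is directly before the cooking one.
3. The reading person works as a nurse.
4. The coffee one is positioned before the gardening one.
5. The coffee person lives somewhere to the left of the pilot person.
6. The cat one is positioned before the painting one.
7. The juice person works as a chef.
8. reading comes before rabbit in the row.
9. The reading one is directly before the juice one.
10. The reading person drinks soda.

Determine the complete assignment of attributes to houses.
Solution:

House | Job | Hobby | Pet | Drink
---------------------------------
  1   | nurse | reading | cat | soda
  2   | chef | painting | rabbit | juice
  3   | writer | cooking | dog | coffee
  4   | pilot | gardening | hamster | tea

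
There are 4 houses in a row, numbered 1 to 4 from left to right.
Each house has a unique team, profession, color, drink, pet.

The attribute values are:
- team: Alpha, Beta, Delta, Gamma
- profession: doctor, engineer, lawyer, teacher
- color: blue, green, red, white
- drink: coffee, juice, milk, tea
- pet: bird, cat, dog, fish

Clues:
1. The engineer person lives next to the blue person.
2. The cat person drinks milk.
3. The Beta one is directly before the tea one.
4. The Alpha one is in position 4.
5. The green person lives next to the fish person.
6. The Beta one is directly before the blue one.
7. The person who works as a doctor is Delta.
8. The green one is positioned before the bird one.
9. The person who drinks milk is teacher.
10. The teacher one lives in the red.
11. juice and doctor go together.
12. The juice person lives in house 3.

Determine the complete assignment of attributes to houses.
Solution:

House | Team | Profession | Color | Drink | Pet
-----------------------------------------------
  1   | Beta | engineer | green | coffee | dog
  2   | Gamma | lawyer | blue | tea | fish
  3   | Delta | doctor | white | juice | bird
  4   | Alpha | teacher | red | milk | cat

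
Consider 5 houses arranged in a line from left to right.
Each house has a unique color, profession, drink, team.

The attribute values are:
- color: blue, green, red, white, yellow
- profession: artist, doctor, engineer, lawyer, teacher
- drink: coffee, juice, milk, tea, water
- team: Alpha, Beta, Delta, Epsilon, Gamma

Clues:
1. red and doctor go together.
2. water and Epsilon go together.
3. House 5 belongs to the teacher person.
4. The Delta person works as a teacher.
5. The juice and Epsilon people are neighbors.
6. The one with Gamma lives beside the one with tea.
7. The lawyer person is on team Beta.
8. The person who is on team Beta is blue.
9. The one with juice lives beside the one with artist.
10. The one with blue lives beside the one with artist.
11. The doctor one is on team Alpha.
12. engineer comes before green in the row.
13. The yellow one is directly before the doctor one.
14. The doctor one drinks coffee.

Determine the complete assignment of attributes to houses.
Solution:

House | Color | Profession | Drink | Team
-----------------------------------------
  1   | blue | lawyer | juice | Beta
  2   | yellow | artist | water | Epsilon
  3   | red | doctor | coffee | Alpha
  4   | white | engineer | milk | Gamma
  5   | green | teacher | tea | Delta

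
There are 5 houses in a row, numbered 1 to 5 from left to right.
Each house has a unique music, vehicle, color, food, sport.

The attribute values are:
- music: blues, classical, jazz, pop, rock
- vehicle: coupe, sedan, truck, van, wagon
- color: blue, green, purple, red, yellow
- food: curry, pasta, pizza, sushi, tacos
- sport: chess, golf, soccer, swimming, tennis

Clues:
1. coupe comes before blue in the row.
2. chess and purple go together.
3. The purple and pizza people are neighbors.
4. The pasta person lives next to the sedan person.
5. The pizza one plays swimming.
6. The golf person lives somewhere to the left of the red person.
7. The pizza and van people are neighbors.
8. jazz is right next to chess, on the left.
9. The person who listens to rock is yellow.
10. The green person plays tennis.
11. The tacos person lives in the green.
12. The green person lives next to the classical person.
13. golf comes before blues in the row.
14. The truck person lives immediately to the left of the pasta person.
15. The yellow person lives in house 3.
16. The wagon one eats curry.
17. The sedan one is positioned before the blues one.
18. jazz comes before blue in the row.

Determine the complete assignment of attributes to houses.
Solution:

House | Music | Vehicle | Color | Food | Sport
----------------------------------------------
  1   | jazz | truck | green | tacos | tennis
  2   | classical | coupe | purple | pasta | chess
  3   | rock | sedan | yellow | pizza | swimming
  4   | pop | van | blue | sushi | golf
  5   | blues | wagon | red | curry | soccer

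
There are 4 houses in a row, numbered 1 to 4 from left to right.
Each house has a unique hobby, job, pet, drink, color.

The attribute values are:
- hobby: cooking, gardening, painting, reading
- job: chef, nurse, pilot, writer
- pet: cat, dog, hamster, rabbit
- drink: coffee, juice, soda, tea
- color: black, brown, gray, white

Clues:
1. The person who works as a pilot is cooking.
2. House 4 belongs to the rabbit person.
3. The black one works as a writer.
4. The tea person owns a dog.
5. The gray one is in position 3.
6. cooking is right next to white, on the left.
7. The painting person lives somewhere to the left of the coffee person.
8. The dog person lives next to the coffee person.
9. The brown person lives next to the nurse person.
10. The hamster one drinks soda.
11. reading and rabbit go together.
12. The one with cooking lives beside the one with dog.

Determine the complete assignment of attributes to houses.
Solution:

House | Hobby | Job | Pet | Drink | Color
-----------------------------------------
  1   | cooking | pilot | hamster | soda | brown
  2   | painting | nurse | dog | tea | white
  3   | gardening | chef | cat | coffee | gray
  4   | reading | writer | rabbit | juice | black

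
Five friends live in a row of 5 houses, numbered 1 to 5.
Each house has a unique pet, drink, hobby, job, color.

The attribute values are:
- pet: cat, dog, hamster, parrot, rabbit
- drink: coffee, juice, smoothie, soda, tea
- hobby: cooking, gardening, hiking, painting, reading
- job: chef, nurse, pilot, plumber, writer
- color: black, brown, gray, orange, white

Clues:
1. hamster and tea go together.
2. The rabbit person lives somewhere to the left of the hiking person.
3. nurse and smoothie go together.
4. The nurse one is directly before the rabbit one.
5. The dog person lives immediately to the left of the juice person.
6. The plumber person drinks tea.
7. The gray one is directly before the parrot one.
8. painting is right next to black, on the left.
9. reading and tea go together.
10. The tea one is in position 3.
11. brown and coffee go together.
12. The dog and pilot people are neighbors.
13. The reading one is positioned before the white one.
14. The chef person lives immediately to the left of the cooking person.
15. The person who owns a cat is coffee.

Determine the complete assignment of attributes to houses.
Solution:

House | Pet | Drink | Hobby | Job | Color
-----------------------------------------
  1   | dog | smoothie | painting | nurse | orange
  2   | rabbit | juice | gardening | pilot | black
  3   | hamster | tea | reading | plumber | gray
  4   | parrot | soda | hiking | chef | white
  5   | cat | coffee | cooking | writer | brown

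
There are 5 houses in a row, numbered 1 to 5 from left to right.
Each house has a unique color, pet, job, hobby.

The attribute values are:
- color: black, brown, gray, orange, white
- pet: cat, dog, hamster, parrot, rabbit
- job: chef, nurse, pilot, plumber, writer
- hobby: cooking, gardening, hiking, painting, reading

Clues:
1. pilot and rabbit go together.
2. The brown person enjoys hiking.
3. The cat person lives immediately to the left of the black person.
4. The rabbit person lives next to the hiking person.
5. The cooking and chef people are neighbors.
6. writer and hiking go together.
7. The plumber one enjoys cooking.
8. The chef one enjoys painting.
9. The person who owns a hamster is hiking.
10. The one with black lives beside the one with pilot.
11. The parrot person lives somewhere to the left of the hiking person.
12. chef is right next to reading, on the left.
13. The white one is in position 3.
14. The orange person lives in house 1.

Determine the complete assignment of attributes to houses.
Solution:

House | Color | Pet | Job | Hobby
---------------------------------
  1   | orange | cat | plumber | cooking
  2   | black | parrot | chef | painting
  3   | white | rabbit | pilot | reading
  4   | brown | hamster | writer | hiking
  5   | gray | dog | nurse | gardening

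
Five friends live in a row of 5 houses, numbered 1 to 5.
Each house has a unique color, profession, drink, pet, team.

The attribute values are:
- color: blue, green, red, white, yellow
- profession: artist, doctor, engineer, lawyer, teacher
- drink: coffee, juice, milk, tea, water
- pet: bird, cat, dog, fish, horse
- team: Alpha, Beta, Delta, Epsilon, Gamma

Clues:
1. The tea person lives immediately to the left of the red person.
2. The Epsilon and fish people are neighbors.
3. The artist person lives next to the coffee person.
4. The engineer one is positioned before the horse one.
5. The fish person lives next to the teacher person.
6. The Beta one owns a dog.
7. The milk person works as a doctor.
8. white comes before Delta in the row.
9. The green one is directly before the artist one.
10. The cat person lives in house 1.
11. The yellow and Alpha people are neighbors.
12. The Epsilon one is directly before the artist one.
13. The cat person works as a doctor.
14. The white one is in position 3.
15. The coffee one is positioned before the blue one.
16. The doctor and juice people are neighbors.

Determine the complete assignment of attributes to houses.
Solution:

House | Color | Profession | Drink | Pet | Team
-----------------------------------------------
  1   | green | doctor | milk | cat | Epsilon
  2   | yellow | artist | juice | fish | Gamma
  3   | white | teacher | coffee | bird | Alpha
  4   | blue | engineer | tea | dog | Beta
  5   | red | lawyer | water | horse | Delta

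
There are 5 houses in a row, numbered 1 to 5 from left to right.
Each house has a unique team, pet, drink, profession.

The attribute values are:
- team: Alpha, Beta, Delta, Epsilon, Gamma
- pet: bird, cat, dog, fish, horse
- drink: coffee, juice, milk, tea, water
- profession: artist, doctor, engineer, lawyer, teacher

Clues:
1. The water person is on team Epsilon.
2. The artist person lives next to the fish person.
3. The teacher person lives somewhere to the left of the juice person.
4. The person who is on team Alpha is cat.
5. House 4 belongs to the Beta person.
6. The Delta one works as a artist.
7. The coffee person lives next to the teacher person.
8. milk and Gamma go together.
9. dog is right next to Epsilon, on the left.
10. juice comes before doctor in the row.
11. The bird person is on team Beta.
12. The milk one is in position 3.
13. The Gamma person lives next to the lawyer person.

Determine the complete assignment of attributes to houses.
Solution:

House | Team | Pet | Drink | Profession
---------------------------------------
  1   | Delta | dog | coffee | artist
  2   | Epsilon | fish | water | teacher
  3   | Gamma | horse | milk | engineer
  4   | Beta | bird | juice | lawyer
  5   | Alpha | cat | tea | doctor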